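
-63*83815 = -5280345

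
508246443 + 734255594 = 1242502037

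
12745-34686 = -21941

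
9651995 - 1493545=8158450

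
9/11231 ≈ 0.000801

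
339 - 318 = 21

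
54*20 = 1080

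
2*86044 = 172088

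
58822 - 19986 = 38836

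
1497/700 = 2 + 97/700 ≈ 2.14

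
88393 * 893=78934949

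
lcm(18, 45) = 90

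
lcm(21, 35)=105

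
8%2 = 0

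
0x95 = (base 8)225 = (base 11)126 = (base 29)54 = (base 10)149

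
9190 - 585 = 8605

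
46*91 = 4186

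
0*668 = 0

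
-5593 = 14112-19705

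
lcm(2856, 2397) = 134232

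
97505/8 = 12188 + 1/8 ≈ 12188.13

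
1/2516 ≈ 0.000397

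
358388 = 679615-321227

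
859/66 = 13 + 1/66 ≈ 13.02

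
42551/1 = 42551 = 42551.00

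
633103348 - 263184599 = 369918749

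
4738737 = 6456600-1717863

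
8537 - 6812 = 1725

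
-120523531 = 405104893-525628424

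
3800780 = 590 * 6442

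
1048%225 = 148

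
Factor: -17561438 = -1*2^1*31^1*149^1*1901^1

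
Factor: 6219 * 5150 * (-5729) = -1 * 2^1 * 3^2 * 5^2 * 17^1 * 103^1 * 337^1 * 691^1 = -183487552650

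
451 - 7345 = -6894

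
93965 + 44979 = 138944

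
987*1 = 987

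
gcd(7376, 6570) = 2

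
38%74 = 38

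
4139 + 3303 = 7442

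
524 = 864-340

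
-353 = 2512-2865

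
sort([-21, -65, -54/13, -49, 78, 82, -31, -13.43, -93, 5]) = [-93, -65, -49, -31, -21, -13.43, -54/13, 5, 78, 82]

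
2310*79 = 182490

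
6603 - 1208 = 5395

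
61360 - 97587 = -36227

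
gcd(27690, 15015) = 195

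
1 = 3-2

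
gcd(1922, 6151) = 1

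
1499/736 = 2 + 27/736≈2.04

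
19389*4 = 77556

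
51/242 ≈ 0.211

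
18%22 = 18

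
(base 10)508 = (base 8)774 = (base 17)1cf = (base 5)4013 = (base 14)284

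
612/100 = 153/25 = 6.12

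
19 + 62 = 81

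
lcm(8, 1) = 8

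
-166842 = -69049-97793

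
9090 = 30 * 303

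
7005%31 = 30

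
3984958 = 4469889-484931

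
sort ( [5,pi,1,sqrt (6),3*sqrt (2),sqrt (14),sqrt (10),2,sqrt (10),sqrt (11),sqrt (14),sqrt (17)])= [1,2,sqrt (6),pi,sqrt (10),sqrt (10),sqrt (11),sqrt (14),sqrt (14),sqrt (17),3*sqrt (2),5]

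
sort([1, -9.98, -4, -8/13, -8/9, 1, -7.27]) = [-9.98, -7.27, -4, -8/9, -8/13, 1, 1]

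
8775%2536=1167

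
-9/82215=-1/9135 ≈ -0.000109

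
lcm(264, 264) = 264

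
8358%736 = 262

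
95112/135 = 704 + 8/15 ≈ 704.53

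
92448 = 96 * 963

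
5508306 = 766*7191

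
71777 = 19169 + 52608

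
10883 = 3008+7875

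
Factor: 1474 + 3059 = 3^1*1511^1 = 4533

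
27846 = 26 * 1071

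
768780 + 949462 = 1718242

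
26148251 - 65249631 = -39101380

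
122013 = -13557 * (-9)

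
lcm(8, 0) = 0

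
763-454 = 309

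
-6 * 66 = -396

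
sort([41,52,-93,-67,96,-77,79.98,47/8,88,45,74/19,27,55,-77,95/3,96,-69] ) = [-93,-77,-77,-69,-67,74/19,47/8,27,95/3,41,45,52,55,79.98,88,96,96] 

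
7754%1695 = 974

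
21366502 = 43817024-22450522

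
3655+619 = 4274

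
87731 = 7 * 12533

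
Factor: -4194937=-1*17^1*29^1*67^1*127^1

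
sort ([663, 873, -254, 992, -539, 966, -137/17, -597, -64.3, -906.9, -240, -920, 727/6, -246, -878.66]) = [-920, -906.9, -878.66, -597, -539, -254, -246, -240, -64.3, -137/17, 727/6, 663, 873, 966, 992]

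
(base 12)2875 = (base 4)1021121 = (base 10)4697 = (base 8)11131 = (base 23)8k5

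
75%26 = 23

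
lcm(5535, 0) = 0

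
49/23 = 2+3/23 ≈ 2.13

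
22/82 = 11/41 ≈ 0.268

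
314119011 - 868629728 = -554510717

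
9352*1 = 9352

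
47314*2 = 94628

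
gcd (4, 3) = 1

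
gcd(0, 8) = 8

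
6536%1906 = 818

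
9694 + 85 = 9779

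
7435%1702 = 627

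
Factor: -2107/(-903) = 3^(-1) * 7^1 = 7/3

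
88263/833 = 12609/119 ≈ 105.96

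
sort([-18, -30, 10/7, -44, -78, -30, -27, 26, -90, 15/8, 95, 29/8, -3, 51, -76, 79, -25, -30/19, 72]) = [-90, -78, -76, -44, -30, -30, -27, -25, -18, -3, -30/19, 10/7, 15/8, 29/8, 26, 51, 72, 79, 95]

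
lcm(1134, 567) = 1134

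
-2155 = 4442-6597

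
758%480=278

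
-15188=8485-23673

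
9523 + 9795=19318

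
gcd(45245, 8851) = 1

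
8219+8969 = 17188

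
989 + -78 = 911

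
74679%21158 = 11205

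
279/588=93/196 ≈ 0.474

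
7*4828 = 33796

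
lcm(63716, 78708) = 1338036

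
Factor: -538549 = -1 * 11^1 * 173^1 * 283^1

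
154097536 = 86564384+67533152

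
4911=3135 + 1776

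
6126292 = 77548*79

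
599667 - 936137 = -336470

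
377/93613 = 29/7201 ≈ 0.00403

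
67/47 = 1 + 20/47 ≈ 1.43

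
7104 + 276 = 7380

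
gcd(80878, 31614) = 2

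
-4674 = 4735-9409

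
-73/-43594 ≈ 0.00167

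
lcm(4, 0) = 0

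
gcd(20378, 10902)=46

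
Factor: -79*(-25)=5^2*79^1=1975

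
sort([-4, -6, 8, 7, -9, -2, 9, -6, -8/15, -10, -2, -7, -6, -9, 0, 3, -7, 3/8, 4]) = [-10, -9, -9, -7, -7, -6, -6, -6, -4, -2, -2, -8/15, 0, 3/8, 3, 4, 7, 8, 9]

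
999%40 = 39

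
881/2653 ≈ 0.332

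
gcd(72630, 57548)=2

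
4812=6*802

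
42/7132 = 21/3566 ≈ 0.00589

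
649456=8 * 81182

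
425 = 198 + 227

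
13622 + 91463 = 105085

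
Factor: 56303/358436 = 2^(-2)*71^1*113^(-1) = 71/452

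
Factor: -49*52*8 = -1*2^5*7^2*13^1 = -20384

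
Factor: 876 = 2^2*3^1*73^1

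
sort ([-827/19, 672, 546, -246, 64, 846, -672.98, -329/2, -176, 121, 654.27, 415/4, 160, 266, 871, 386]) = [-672.98, -246, -176, -329/2, -827/19, 64, 415/4, 121, 160, 266, 386, 546, 654.27, 672, 846, 871]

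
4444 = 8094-3650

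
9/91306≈0.0000986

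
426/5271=142/1757 ≈ 0.0808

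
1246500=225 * 5540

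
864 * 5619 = 4854816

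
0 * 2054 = 0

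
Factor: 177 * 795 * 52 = 2^2 * 3^2 * 5^1 * 13^1 * 53^1 * 59^1 = 7317180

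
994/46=21+14/23 ≈ 21.61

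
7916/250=31 + 83/125≈31.66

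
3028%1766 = 1262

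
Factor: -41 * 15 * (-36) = 2^2 * 3^3 * 5^1 * 41^1 = 22140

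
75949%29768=16413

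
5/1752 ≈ 0.00285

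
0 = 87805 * 0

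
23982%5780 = 862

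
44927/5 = 8985 + 2/5 = 8985.40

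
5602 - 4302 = 1300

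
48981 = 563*87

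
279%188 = 91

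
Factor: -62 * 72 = -1 * 2^4 * 3^2 * 31^1 = -4464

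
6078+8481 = 14559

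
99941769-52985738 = 46956031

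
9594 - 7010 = 2584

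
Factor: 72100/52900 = 7^1 * 23^(-2) * 103^1 = 721/529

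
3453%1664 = 125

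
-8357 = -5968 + -2389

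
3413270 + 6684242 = 10097512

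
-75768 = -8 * 9471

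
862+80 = 942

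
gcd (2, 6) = 2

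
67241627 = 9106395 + 58135232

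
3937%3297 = 640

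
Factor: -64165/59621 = -1*5^1*41^1*313^1*59621^(-1)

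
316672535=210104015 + 106568520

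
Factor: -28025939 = -1*233^1*120283^1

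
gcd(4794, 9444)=6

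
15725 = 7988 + 7737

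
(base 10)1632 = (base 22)384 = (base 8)3140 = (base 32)1j0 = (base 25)2f7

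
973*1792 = 1743616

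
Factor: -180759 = -1 * 3^1 * 89^1 * 677^1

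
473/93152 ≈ 0.00508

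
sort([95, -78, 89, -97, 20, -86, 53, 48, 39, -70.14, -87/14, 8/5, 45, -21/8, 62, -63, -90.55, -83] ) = [-97, -90.55, -86, -83, -78, -70.14, -63, -87/14, -21/8, 8/5, 20, 39, 45, 48, 53, 62, 89, 95] 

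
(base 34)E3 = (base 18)18B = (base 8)737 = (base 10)479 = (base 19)164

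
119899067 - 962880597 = -842981530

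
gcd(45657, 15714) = 27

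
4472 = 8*559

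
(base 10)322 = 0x142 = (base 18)hg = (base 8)502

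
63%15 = 3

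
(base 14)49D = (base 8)1633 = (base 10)923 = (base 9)1235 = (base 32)SR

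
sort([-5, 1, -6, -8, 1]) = [-8, -6, -5, 1, 1]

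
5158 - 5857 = -699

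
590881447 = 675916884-85035437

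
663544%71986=15670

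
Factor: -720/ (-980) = 2^2*3^2*7^ (-2) = 36/49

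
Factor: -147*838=-1*2^1*3^1*7^2*419^1=-123186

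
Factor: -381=-1 * 3^1 * 127^1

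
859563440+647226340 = 1506789780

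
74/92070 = 37/46035 ≈ 0.000804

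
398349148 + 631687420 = 1030036568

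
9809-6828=2981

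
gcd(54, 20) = 2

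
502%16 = 6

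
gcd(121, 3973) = 1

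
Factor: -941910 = -1*2^1*3^1*5^1*31397^1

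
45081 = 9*5009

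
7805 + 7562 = 15367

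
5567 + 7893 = 13460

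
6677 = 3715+2962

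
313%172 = 141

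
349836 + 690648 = 1040484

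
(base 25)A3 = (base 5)2003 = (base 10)253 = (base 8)375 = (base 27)9A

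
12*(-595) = -7140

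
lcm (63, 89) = 5607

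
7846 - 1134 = 6712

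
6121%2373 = 1375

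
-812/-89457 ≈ 0.00908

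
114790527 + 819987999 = 934778526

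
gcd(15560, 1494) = 2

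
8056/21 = 383 + 13/21 ≈ 383.62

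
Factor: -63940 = -1*2^2*5^1*23^1*139^1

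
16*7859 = 125744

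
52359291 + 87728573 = 140087864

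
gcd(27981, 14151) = 3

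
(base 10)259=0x103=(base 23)b6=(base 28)97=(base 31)8b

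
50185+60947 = 111132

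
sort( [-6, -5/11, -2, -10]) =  [-10, -6, -2, -5/11]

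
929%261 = 146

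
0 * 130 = 0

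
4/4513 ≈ 0.000886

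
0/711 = 0 = 0.00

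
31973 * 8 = 255784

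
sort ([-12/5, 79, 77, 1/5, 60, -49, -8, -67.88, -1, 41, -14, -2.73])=[-67.88, -49, -14, -8, -2.73, -12/5, -1, 1/5, 41, 60, 77, 79]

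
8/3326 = 4/1663 ≈ 0.00241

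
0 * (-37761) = 0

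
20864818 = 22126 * 943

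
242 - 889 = -647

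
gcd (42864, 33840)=2256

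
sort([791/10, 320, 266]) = [791/10, 266, 320]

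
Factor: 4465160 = 2^3*5^1*7^1*37^1*431^1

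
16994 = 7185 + 9809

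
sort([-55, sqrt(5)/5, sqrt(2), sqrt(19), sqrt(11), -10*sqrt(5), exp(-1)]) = [-55, -10*sqrt(5), exp(-1), sqrt(5)/5, sqrt(2), sqrt(11), sqrt(19)]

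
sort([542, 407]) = [407, 542]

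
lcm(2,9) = 18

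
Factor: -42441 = -1 * 3^1 * 7^1 * 43^1 * 47^1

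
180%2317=180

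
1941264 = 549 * 3536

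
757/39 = 19 + 16/39≈19.41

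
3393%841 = 29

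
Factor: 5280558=2^1*3^1*641^1*1373^1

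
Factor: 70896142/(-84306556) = -1 * 2^(-1) * 101^1 * 350971^1 * 21076639^(-1) = -35448071/42153278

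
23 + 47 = 70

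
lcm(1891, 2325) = 141825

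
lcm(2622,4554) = 86526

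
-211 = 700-911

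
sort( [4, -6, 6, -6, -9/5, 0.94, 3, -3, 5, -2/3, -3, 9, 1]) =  [-6, -6, -3, -3, -9/5, -2/3, 0.94, 1, 3, 4, 5, 6, 9]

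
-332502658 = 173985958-506488616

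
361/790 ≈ 0.457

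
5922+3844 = 9766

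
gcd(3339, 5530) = 7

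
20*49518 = 990360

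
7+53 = 60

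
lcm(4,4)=4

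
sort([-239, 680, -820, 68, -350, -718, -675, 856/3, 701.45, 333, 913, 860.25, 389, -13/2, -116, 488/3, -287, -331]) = [-820, -718, -675, -350, -331, -287, -239, -116, -13/2, 68, 488/3, 856/3, 333, 389, 680, 701.45, 860.25, 913]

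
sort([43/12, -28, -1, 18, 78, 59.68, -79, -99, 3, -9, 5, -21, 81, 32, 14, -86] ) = [-99, -86, -79, -28, -21, -9, -1, 3, 43/12, 5, 14, 18, 32, 59.68, 78, 81] 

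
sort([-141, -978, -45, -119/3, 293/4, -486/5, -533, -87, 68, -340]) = [-978, -533, -340, -141, -486/5, -87, -45, -119/3, 68, 293/4]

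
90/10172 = 45/5086 ≈ 0.00885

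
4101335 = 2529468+1571867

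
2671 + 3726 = 6397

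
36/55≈0.655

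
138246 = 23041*6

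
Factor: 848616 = 2^3*3^1*19^1*1861^1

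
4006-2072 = 1934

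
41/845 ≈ 0.0485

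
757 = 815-58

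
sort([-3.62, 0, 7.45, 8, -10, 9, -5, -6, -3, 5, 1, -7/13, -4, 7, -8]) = [-10, -8, -6, -5, -4, -3.62, -3, -7/13, 0, 1, 5, 7, 7.45, 8, 9]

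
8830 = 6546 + 2284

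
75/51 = 25/17 ≈ 1.47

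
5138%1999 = 1140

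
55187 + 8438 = 63625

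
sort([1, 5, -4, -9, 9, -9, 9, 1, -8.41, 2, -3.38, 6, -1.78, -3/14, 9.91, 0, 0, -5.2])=[-9, -9, -8.41, -5.2, -4, -3.38, -1.78, -3/14, 0, 0, 1, 1, 2, 5, 6, 9, 9, 9.91]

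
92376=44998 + 47378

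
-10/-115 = 2/23 ≈ 0.0870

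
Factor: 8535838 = 2^1 * 379^1 * 11261^1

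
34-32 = 2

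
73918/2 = 36959 = 36959.00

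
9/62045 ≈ 0.000145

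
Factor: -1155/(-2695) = 3^1 * 7^(-1) = 3/7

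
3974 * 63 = 250362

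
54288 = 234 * 232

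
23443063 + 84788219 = 108231282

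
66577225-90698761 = -24121536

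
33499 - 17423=16076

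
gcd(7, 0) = 7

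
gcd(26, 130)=26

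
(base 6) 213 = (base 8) 121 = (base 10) 81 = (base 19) 45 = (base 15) 56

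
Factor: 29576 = 2^3 * 3697^1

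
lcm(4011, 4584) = 32088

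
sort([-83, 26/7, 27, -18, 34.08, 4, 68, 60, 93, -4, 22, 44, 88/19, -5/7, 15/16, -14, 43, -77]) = [-83, -77, -18, -14, -4, -5/7, 15/16, 26/7, 4, 88/19, 22, 27, 34.08, 43, 44, 60, 68, 93]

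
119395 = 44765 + 74630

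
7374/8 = 921 + 3/4 = 921.75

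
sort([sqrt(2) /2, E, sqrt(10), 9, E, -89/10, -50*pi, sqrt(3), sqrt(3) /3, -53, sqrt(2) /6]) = [-50*pi, -53, -89/10, sqrt(2) /6, sqrt(3) /3, sqrt(2) /2, sqrt(3), E, E, sqrt(10), 9]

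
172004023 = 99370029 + 72633994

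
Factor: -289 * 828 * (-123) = 2^2 * 3^3 * 17^2 * 23^1 * 41^1 = 29432916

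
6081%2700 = 681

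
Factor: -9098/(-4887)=2^1 * 3^(-3) * 181^(-1) * 4549^1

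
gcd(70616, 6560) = 8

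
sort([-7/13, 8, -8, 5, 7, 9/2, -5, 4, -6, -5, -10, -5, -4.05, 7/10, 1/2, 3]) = [-10, -8, -6, -5, -5, -5, -4.05, -7/13, 1/2, 7/10, 3, 4, 9/2, 5, 7, 8]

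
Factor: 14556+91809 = 3^1 * 5^1 * 7^1 * 1013^1 = 106365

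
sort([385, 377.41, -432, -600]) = [-600, -432, 377.41, 385]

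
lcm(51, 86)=4386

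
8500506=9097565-597059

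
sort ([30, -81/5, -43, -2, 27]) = [-43, -81/5, -2, 27, 30]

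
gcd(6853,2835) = 7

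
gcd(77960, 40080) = 40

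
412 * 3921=1615452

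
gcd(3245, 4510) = 55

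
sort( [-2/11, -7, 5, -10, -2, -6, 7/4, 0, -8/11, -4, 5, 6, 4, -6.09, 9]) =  [-10, -7, -6.09, -6, -4, -2, -8/11, -2/11, 0, 7/4, 4, 5, 5, 6, 9]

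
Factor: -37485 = -1 * 3^2 * 5^1 * 7^2 * 17^1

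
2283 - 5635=-3352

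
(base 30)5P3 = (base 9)7176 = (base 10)5253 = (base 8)12205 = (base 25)8A3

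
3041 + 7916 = 10957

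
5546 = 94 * 59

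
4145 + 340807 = 344952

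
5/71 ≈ 0.0704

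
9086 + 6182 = 15268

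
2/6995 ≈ 0.000286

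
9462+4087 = 13549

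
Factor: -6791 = -1 * 6791^1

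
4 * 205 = 820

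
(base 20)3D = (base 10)73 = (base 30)2D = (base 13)58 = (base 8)111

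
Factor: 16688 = 2^4*7^1*149^1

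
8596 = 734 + 7862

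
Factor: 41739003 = 3^3*97^1*15937^1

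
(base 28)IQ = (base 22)122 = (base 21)145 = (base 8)1022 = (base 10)530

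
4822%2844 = 1978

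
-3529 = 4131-7660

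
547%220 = 107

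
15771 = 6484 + 9287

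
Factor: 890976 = 2^5 * 3^1 * 9281^1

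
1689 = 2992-1303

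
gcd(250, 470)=10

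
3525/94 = 75/2 = 37.50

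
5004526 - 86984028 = -81979502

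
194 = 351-157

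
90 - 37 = 53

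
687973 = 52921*13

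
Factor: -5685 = -1*3^1*5^1*379^1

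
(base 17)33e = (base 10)932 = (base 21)228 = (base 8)1644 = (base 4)32210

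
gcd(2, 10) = 2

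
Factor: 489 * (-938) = -1 * 2^1 * 3^1 * 7^1 * 67^1 * 163^1 = -458682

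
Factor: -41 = -1 * 41^1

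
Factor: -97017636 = -1*2^2*3^1*8084803^1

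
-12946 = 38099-51045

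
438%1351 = 438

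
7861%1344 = 1141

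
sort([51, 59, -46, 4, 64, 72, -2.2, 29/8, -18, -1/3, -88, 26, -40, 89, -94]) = [-94, -88, -46, -40, -18, -2.2, -1/3, 29/8, 4, 26, 51, 59, 64, 72, 89]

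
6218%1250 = 1218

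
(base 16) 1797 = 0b1011110010111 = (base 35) 4wj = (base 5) 143124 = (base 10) 6039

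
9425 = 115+9310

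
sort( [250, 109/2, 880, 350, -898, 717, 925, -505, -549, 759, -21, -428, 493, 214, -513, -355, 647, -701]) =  [-898, -701, -549, -513, -505, -428, -355, -21, 109/2, 214, 250, 350, 493, 647, 717, 759, 880, 925]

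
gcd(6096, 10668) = 1524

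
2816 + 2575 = 5391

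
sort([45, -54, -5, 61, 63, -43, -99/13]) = [-54, -43, -99/13, -5, 45, 61, 63]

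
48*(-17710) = -850080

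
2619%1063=493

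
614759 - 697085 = -82326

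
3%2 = 1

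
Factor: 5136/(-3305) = -1*2^4*3^1*5^(-1)*107^1*661^(-1)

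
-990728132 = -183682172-807045960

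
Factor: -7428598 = -1*2^1*239^1*15541^1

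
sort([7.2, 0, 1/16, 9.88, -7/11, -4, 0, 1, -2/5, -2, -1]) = [-4, -2, -1, -7/11, -2/5, 0, 0, 1/16, 1, 7.2, 9.88]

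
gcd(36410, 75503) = 1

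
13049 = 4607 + 8442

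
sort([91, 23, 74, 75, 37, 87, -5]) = [-5, 23, 37, 74, 75, 87, 91]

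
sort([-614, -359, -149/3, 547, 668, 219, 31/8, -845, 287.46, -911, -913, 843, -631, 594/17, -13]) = [-913, -911, -845, -631, -614, -359, -149/3, -13, 31/8, 594/17, 219, 287.46, 547, 668, 843]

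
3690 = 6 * 615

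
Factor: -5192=-1 * 2^3 * 11^1 * 59^1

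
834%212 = 198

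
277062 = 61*4542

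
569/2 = 284 + 1/2 = 284.50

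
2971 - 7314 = -4343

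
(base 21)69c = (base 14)1075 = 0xb1f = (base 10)2847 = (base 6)21103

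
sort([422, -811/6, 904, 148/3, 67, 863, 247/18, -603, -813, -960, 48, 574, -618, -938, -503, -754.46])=[-960, -938, -813, -754.46, -618, -603, -503, -811/6, 247/18, 48, 148/3, 67, 422, 574, 863, 904]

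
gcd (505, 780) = 5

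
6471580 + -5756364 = 715216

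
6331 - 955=5376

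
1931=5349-3418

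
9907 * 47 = 465629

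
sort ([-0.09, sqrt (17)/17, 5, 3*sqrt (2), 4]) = [-0.09, sqrt (17)/17, 4, 3*sqrt (2), 5]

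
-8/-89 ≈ 0.0899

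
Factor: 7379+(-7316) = 3^2*7^1 = 63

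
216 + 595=811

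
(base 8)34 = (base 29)s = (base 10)28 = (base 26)12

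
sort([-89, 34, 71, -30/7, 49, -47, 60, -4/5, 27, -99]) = [-99, -89, -47, -30/7, -4/5, 27, 34, 49, 60, 71]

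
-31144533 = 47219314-78363847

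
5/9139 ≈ 0.000547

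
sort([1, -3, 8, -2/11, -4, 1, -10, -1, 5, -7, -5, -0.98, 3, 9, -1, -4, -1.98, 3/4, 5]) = [-10, -7, -5, -4, -4, -3, -1.98, -1, -1, -0.98, -2/11, 3/4, 1, 1, 3, 5, 5, 8, 9]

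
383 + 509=892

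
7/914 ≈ 0.00766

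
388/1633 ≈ 0.238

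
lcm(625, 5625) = 5625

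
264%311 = 264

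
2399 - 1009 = 1390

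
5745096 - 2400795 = 3344301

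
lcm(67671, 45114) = 135342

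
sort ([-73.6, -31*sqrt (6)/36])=[-73.6, -31*sqrt (6)/36]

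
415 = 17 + 398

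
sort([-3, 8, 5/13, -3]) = [-3, -3, 5/13, 8]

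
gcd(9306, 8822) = 22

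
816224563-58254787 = 757969776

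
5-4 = 1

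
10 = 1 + 9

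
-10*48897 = -488970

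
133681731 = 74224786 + 59456945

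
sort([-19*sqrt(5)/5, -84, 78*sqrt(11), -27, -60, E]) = [-84, -60, -27, -19*sqrt(5)/5, E, 78*sqrt(11)]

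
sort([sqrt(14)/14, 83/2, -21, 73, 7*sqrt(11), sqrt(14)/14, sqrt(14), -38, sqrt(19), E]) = [-38, -21, sqrt(14)/14, sqrt(14)/14, E, sqrt(14), sqrt(19), 7*sqrt(11), 83/2, 73]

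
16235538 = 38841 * 418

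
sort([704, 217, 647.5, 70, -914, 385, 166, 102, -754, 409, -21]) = [-914, -754, -21, 70, 102, 166, 217, 385, 409, 647.5, 704]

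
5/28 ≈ 0.179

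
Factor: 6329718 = 2^1*3^3*251^1*467^1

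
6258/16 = 3129/8≈391.13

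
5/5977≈0.000837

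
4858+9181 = 14039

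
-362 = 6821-7183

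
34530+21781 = 56311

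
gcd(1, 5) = 1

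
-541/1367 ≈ -0.396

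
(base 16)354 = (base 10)852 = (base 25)192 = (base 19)26g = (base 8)1524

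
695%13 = 6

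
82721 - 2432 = 80289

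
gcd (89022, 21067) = 1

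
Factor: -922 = -1 * 2^1 * 461^1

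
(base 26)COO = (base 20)11I0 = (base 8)21070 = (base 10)8760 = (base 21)JI3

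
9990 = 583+9407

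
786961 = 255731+531230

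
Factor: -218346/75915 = -1 * 2^1 * 3^(-1) * 5^(-1) * 7^(-1) * 151^1 = -302/105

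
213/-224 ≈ -0.951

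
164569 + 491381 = 655950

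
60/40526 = 30/20263 ≈ 0.00148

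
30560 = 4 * 7640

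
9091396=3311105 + 5780291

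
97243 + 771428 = 868671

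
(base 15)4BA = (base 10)1075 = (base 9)1424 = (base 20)2DF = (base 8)2063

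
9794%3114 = 452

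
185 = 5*37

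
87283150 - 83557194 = 3725956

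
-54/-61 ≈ 0.885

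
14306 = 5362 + 8944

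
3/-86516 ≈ -0.0000347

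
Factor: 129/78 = 2^(-1)*13^(-1)*43^1 = 43/26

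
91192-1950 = 89242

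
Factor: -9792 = -1*2^6*3^2*17^1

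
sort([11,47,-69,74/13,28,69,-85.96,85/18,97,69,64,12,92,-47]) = [-85.96,-69,-47,85/18,74/13,11,12,28,47,64,69,69,92,97]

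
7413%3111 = 1191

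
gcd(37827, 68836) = 1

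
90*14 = 1260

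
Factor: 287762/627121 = 2^1*11^(-1)*47^(-1)*1213^(-1)*143881^1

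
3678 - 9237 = -5559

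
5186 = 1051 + 4135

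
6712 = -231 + 6943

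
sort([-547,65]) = [-547,65]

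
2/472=1/236 ≈ 0.00424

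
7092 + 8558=15650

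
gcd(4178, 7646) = 2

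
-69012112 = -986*69992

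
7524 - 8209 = -685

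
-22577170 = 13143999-35721169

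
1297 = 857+440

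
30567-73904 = -43337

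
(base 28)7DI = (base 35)4RP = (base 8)13356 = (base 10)5870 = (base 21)D6B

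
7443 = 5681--1762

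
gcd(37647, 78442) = 1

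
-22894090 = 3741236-26635326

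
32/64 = 1/2 = 0.50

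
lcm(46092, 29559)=2719428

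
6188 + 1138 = 7326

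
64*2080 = 133120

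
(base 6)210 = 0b1001110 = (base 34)2a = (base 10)78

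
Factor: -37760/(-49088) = 2^1*5^1*13^(-1) = 10/13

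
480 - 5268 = -4788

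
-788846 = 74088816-74877662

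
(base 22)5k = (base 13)a0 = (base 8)202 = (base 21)64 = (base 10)130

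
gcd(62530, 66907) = 1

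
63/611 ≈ 0.103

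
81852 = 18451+63401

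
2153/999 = 2 + 155/999 ≈ 2.16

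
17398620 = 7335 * 2372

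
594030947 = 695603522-101572575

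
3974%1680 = 614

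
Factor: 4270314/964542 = 41^1 * 17359^1 * 160757^(-1) = 711719/160757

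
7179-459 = 6720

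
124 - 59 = 65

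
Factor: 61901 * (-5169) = -1 * 3^1 * 7^1 * 37^1 * 239^1 * 1723^1 = -319966269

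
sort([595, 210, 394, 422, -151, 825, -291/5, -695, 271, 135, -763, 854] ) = [-763, -695, -151, -291/5, 135, 210, 271, 394, 422, 595, 825, 854] 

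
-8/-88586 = 4/44293 ≈ 0.0000903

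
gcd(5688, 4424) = 632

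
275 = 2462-2187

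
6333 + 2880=9213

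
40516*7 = 283612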